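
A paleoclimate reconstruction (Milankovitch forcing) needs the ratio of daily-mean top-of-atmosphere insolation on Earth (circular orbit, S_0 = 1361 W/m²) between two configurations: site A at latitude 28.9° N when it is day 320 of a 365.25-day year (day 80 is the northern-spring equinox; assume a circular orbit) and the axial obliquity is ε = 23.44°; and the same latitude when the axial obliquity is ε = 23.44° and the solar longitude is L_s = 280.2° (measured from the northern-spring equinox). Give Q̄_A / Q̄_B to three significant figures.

Q̄_A / Q̄_B ≈ 1.11

— Configuration A (ϕ=+28.9°):
Solar longitude: L_s = 360° × (320 − 80)/365.25 = 236.550°.
sin δ = sin 23.44° × sin 236.550° = -0.33190, so δ = -19.384°.
cos h₀ = −tan(+28.9°) tan(-19.384°) = 0.1942, h₀ = 1.3753 rad.
Bracket: h₀ sin ϕ sin δ + cos ϕ cos δ sin h₀ = 1.3753×0.48328×-0.33190 + 0.87546×0.94331×0.98096 = -0.220599 + 0.810106 = 0.589507.
Q̄ = (S_0/π) × [bracket] = (1361/π) × 0.589507 = 255.39 W/m².
— Configuration B (ϕ=+28.9°):
Solar declination: sin δ = sin ε · sin L_s = sin 23.44° × sin 280.2° = -0.39150, so δ = -23.048°.
cos h₀ = −tan(+28.9°) tan(-23.048°) = 0.2349, h₀ = 1.3337 rad.
Bracket: h₀ sin ϕ sin δ + cos ϕ cos δ sin h₀ = 1.3337×0.48328×-0.39150 + 0.87546×0.92018×0.97203 = -0.252342 + 0.783049 = 0.530707.
Q̄ = (S_0/π) × [bracket] = (1361/π) × 0.530707 = 229.91 W/m².
Ratio Q̄_A / Q̄_B = 255.39 / 229.91 = 1.111.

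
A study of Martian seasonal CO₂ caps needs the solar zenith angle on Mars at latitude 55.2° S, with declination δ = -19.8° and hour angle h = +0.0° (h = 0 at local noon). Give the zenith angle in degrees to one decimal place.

θ_z = 35.4°

cos θ_z = sin φ sin δ + cos φ cos δ cos h = 0.278154 + 0.536973 = 0.815127.
θ_z = arccos(0.815127) = 35.4°.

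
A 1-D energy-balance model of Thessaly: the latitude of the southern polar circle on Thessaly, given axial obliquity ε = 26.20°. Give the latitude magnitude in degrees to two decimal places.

The polar circle is the lowest latitude that experiences at least one full rotation of continuous darkness at the northern-summer solstice; it lies at |φ| = 90° − ε = 90° − 26.20° = 63.80°.

63.80°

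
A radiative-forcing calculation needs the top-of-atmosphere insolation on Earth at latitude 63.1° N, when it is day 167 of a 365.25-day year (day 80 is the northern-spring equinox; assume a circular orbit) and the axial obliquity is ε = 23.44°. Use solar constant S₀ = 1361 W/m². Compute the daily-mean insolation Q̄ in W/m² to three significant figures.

Solar longitude: λ_s = 360° × (167 − 80)/365.25 = 85.749°.
sin δ = sin 23.44° × sin 85.749° = 0.39669, so δ = +23.372°.
cos H₀ = −tan(+63.1°) tan(+23.372°) = -0.8518, H₀ = 2.5902 rad.
Bracket: H₀ sin φ sin δ + cos φ cos δ sin H₀ = 2.5902×0.89180×0.39669 + 0.45243×0.91795×0.52384 = 0.916330 + 0.217555 = 1.133885.
Q̄ = (S₀/π) × [bracket] = (1361/π) × 1.133885 = 491.2 W/m².

Q̄ ≈ 491 W/m²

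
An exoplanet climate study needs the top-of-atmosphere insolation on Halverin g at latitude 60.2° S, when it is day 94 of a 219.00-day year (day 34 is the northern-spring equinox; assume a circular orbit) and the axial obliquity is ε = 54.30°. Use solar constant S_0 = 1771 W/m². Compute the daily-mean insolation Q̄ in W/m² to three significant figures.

Q̄ ≈ 0.00 W/m²

Solar longitude: L_s = 360° × (94 − 34)/219.00 = 98.630°.
sin δ = sin 54.30° × sin 98.630° = 0.80289, so δ = +53.407°.
cos h₀ = −tan(-60.2°) tan(+53.407°) = 2.3517 ≥ 1 ⇒ polar night, h₀ = 0 and Q̄ = 0.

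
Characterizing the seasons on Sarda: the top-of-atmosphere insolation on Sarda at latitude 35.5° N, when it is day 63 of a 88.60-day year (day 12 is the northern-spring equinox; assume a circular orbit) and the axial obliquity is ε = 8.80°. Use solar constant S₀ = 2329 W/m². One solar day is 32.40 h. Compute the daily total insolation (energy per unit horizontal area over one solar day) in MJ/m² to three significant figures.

64.8 MJ/m²

Solar longitude: λ_s = 360° × (63 − 12)/88.60 = 207.223°.
sin δ = sin 8.80° × sin 207.223° = -0.06999, so δ = -4.013°.
cos H₀ = −tan(+35.5°) tan(-4.013°) = 0.0500, H₀ = 1.5207 rad.
Bracket: H₀ sin φ sin δ + cos φ cos δ sin H₀ = 1.5207×0.58070×-0.06999 + 0.81412×0.99755×0.99875 = -0.061806 + 0.811110 = 0.749304.
Q̄ = (S₀/π) × [bracket] = (2329/π) × 0.749304 = 555.49 W/m².
Daily total = Q̄ × 32.40 h × 3600 s/h = 555.49 × 32.40 × 3600 / 10⁶ = 64.79 MJ/m².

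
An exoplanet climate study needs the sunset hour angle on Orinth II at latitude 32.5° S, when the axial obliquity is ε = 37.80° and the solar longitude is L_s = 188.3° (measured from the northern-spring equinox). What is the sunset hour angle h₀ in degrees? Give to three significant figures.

Solar declination: sin δ = sin ε · sin L_s = sin 37.80° × sin 188.3° = -0.08848, so δ = -5.076°.
cos h₀ = −tan ϕ · tan δ = −tan(-32.5°) × tan(-5.076°) = -0.0566, so h₀ = 1.6274 rad = 93.24°.

h₀ = 93.2°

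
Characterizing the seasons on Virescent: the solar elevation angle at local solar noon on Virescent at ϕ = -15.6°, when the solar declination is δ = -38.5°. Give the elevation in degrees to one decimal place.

At local noon the hour angle is zero, so the zenith angle equals |ϕ − δ| = |-15.6° − (-38.500°)| = 22.900°.
Elevation = 90° − 22.900° = 67.1°.

67.1°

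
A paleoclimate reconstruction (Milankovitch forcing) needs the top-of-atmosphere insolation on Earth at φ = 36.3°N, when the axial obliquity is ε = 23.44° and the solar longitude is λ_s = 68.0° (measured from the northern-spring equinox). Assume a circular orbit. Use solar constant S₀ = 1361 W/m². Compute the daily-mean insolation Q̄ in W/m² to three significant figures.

Solar declination: sin δ = sin ε · sin λ_s = sin 23.44° × sin 68.0° = 0.36882, so δ = +21.643°.
cos H₀ = −tan(+36.3°) tan(+21.643°) = -0.2915, H₀ = 1.8666 rad.
Bracket: H₀ sin φ sin δ + cos φ cos δ sin H₀ = 1.8666×0.59201×0.36882 + 0.80593×0.92950×0.95658 = 0.407563 + 0.716585 = 1.124148.
Q̄ = (S₀/π) × [bracket] = (1361/π) × 1.124148 = 487.0 W/m².

Q̄ ≈ 487 W/m²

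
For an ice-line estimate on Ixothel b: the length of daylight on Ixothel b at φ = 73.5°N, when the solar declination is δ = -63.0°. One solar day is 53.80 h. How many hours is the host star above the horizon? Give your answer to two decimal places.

cos H₀ = −tan φ · tan δ = 6.6257 ≥ 1, so the host star never rises (polar night) and H₀ = 0.
Daylight = 2H₀/(2π) × 53.80 h = (0.0000/π) × 53.80 = 0.00 h.

0.00 h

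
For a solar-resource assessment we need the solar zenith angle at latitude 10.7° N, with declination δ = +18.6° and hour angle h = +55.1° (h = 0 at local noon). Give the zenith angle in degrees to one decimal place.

θ_z = 53.7°

cos θ_z = sin ϕ sin δ + cos ϕ cos δ cos h = 0.059220 + 0.532833 = 0.592053.
θ_z = arccos(0.592053) = 53.7°.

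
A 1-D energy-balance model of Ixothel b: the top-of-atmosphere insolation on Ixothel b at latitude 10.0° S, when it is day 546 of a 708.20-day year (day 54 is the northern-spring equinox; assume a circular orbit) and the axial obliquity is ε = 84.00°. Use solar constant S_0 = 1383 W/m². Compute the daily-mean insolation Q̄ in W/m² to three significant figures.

Solar longitude: L_s = 360° × (546 − 54)/708.20 = 250.099°.
sin δ = sin 84.00° × sin 250.099° = -0.93513, so δ = -69.249°.
cos h₀ = −tan(-10.0°) tan(-69.249°) = -0.4654, h₀ = 2.0549 rad.
Bracket: h₀ sin ϕ sin δ + cos ϕ cos δ sin h₀ = 2.0549×-0.17365×-0.93513 + 0.98481×0.35430×0.88511 = 0.333686 + 0.308831 = 0.642517.
Q̄ = (S_0/π) × [bracket] = (1383/π) × 0.642517 = 282.9 W/m².

Q̄ ≈ 283 W/m²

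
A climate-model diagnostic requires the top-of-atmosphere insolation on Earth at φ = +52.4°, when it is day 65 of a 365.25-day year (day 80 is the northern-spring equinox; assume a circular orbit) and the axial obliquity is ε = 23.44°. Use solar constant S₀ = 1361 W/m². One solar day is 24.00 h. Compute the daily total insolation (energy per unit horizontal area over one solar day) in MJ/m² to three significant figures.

18.2 MJ/m²

Solar longitude: λ_s = 360° × (65 − 80)/365.25 = -14.784°, i.e. -14.784° + 360° = 345.216°.
sin δ = sin 23.44° × sin 345.216° = -0.10151, so δ = -5.826°.
cos H₀ = −tan(+52.4°) tan(-5.826°) = 0.1325, H₀ = 1.4379 rad.
Bracket: H₀ sin φ sin δ + cos φ cos δ sin H₀ = 1.4379×0.79229×-0.10151 + 0.61015×0.99483×0.99118 = -0.115644 + 0.601642 = 0.485998.
Q̄ = (S₀/π) × [bracket] = (1361/π) × 0.485998 = 210.54 W/m².
Daily total = Q̄ × 24.00 h × 3600 s/h = 210.54 × 24.00 × 3600 / 10⁶ = 18.19 MJ/m².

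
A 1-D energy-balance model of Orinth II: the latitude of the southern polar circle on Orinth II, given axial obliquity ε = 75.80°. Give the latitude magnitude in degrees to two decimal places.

14.20°

The polar circle is the lowest latitude that experiences at least one full rotation of continuous darkness at the northern-summer solstice; it lies at |ϕ| = 90° − ε = 90° − 75.80° = 14.20°.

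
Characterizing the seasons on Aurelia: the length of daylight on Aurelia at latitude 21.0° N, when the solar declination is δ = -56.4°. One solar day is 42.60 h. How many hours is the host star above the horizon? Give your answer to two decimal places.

12.95 h

cos H₀ = −tan φ · tan δ = −tan(+21.0°) × tan(-56.400°) = 0.5778, so H₀ = 0.9548 rad = 54.71°.
Daylight = 2H₀/(2π) × 42.60 h = (0.9548/π) × 42.60 = 12.95 h.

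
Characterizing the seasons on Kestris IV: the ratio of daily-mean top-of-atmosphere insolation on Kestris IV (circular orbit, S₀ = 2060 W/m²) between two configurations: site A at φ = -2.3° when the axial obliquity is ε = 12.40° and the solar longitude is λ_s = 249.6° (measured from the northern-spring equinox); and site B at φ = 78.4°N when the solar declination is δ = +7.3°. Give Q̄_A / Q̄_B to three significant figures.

Q̄_A / Q̄_B ≈ 2.28

— Configuration A (φ=-2.3°):
Solar declination: sin δ = sin ε · sin λ_s = sin 12.40° × sin 249.6° = -0.20127, so δ = -11.611°.
cos H₀ = −tan(-2.3°) tan(-11.611°) = -0.0083, H₀ = 1.5790 rad.
Bracket: H₀ sin φ sin δ + cos φ cos δ sin H₀ = 1.5790×-0.04013×-0.20127 + 0.99919×0.97954×0.99997 = 0.012754 + 0.978717 = 0.991471.
Q̄ = (S₀/π) × [bracket] = (2060/π) × 0.991471 = 650.13 W/m².
— Configuration B (φ=+78.4°):
cos H₀ = −tan(+78.4°) tan(+7.300°) = -0.6241, H₀ = 2.2447 rad.
Bracket: H₀ sin φ sin δ + cos φ cos δ sin H₀ = 2.2447×0.97958×0.12706 + 0.20108×0.99189×0.78137 = 0.279388 + 0.155844 = 0.435232.
Q̄ = (S₀/π) × [bracket] = (2060/π) × 0.435232 = 285.39 W/m².
Ratio Q̄_A / Q̄_B = 650.13 / 285.39 = 2.278.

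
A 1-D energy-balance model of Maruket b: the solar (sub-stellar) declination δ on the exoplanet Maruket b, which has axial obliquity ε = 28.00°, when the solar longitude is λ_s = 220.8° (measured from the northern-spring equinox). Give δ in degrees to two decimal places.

δ = -17.86°

sin δ = sin ε · sin λ_s = sin 28.00° × sin 220.8° = -0.306762.
δ = arcsin(-0.306762) = -17.86°.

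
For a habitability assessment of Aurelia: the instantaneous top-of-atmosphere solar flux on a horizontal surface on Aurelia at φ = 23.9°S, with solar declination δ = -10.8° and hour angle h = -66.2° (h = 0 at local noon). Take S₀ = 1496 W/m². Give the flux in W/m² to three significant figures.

cos θ_z = sin φ sin δ + cos φ cos δ cos h = 0.075916 + 0.362408 = 0.438324.
Flux = S₀ · cos θ_z = 1496 × 0.438324 = 655.7 W/m².

656 W/m²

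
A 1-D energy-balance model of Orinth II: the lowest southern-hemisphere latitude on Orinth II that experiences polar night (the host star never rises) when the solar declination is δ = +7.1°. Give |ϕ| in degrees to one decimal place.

Polar night requires cos h₀ = −tan ϕ tan δ ≥ 1, i.e. tan ϕ tan δ ≤ −1.
The boundary is |tan ϕ| · |tan δ| = 1, so |ϕ| = 90° − |δ| = 90° − 7.1° = 82.9° in the southern hemisphere.

|ϕ| = 82.9°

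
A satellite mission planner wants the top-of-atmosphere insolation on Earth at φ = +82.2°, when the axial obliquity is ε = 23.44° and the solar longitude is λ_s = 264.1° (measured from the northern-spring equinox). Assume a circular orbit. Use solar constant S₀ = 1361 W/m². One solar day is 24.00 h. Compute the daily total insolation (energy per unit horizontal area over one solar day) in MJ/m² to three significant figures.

Solar declination: sin δ = sin ε · sin λ_s = sin 23.44° × sin 264.1° = -0.39568, so δ = -23.308°.
cos H₀ = −tan(+82.2°) tan(-23.308°) = 3.1452 ≥ 1 ⇒ polar night, H₀ = 0 and Q̄ = 0.
Daily total = Q̄ × 24.00 h × 3600 s/h = 0.00 MJ/m².

0.00 MJ/m²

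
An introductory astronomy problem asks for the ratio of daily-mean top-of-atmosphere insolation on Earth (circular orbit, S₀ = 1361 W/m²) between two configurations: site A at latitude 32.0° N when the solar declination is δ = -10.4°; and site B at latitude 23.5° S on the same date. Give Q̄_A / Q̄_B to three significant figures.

Q̄_A / Q̄_B ≈ 0.677

— Configuration A (φ=+32.0°):
cos H₀ = −tan(+32.0°) tan(-10.400°) = 0.1147, H₀ = 1.4559 rad.
Bracket: H₀ sin φ sin δ + cos φ cos δ sin H₀ = 1.4559×0.52992×-0.18052 + 0.84805×0.98357×0.99340 = -0.139273 + 0.828611 = 0.689338.
Q̄ = (S₀/π) × [bracket] = (1361/π) × 0.689338 = 298.63 W/m².
— Configuration B (φ=-23.5°):
cos H₀ = −tan(-23.5°) tan(-10.400°) = -0.0798, H₀ = 1.6507 rad.
Bracket: H₀ sin φ sin δ + cos φ cos δ sin H₀ = 1.6507×-0.39875×-0.18052 + 0.91706×0.98357×0.99681 = 0.118821 + 0.899115 = 1.017936.
Q̄ = (S₀/π) × [bracket] = (1361/π) × 1.017936 = 440.99 W/m².
Ratio Q̄_A / Q̄_B = 298.63 / 440.99 = 0.6772.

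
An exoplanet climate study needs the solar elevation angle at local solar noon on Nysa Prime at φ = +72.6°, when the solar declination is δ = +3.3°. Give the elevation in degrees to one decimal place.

At local noon the hour angle is zero, so the zenith angle equals |φ − δ| = |+72.6° − (+3.300°)| = 69.300°.
Elevation = 90° − 69.300° = 20.7°.

20.7°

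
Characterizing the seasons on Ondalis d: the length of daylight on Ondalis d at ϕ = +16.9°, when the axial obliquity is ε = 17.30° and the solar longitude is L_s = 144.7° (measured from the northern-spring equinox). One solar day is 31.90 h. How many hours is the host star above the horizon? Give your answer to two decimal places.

Solar declination: sin δ = sin ε · sin L_s = sin 17.30° × sin 144.7° = 0.17184, so δ = +9.895°.
cos h₀ = −tan ϕ · tan δ = −tan(+16.9°) × tan(+9.895°) = -0.0530, so h₀ = 1.6238 rad = 93.04°.
Daylight = 2h₀/(2π) × 31.90 h = (1.6238/π) × 31.90 = 16.49 h.

16.49 h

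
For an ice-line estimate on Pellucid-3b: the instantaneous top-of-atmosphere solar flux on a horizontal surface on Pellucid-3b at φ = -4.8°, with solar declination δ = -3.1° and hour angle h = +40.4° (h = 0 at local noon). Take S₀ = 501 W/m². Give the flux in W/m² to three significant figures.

cos θ_z = sin φ sin δ + cos φ cos δ cos h = 0.004525 + 0.757757 = 0.762282.
Flux = S₀ · cos θ_z = 501 × 0.762282 = 381.9 W/m².

382 W/m²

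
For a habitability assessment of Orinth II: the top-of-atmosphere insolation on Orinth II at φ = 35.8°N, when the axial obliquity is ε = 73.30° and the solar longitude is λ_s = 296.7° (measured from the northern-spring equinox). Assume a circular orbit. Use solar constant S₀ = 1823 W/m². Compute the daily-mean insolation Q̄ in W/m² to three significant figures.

Solar declination: sin δ = sin ε · sin λ_s = sin 73.30° × sin 296.7° = -0.85569, so δ = -58.836°.
cos H₀ = −tan(+35.8°) tan(-58.836°) = 1.1926 ≥ 1 ⇒ polar night, H₀ = 0 and Q̄ = 0.

Q̄ ≈ 0.00 W/m²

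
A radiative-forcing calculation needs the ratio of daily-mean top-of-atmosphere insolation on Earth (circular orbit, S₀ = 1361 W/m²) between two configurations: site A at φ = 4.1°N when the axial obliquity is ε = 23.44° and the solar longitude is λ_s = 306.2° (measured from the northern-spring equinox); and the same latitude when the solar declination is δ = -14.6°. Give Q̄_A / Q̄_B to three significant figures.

— Configuration A (φ=+4.1°):
Solar declination: sin δ = sin ε · sin λ_s = sin 23.44° × sin 306.2° = -0.32100, so δ = -18.723°.
cos H₀ = −tan(+4.1°) tan(-18.723°) = 0.0243, H₀ = 1.5465 rad.
Bracket: H₀ sin φ sin δ + cos φ cos δ sin H₀ = 1.5465×0.07150×-0.32100 + 0.99744×0.94708×0.99970 = -0.035494 + 0.944372 = 0.908878.
Q̄ = (S₀/π) × [bracket] = (1361/π) × 0.908878 = 393.74 W/m².
— Configuration B (φ=+4.1°):
cos H₀ = −tan(+4.1°) tan(-14.600°) = 0.0187, H₀ = 1.5521 rad.
Bracket: H₀ sin φ sin δ + cos φ cos δ sin H₀ = 1.5521×0.07150×-0.25207 + 0.99744×0.96771×0.99983 = -0.027974 + 0.965069 = 0.937095.
Q̄ = (S₀/π) × [bracket] = (1361/π) × 0.937095 = 405.97 W/m².
Ratio Q̄_A / Q̄_B = 393.74 / 405.97 = 0.9699.

Q̄_A / Q̄_B ≈ 0.970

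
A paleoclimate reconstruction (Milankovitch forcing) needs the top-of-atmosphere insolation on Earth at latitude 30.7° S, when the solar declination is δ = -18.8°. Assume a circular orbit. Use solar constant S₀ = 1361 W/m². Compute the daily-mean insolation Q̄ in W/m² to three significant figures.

cos H₀ = −tan(-30.7°) tan(-18.800°) = -0.2021, H₀ = 1.7743 rad.
Bracket: H₀ sin φ sin δ + cos φ cos δ sin H₀ = 1.7743×-0.51054×-0.32227 + 0.85985×0.94665×0.97936 = 0.291929 + 0.797177 = 1.089106.
Q̄ = (S₀/π) × [bracket] = (1361/π) × 1.089106 = 471.8 W/m².

Q̄ ≈ 472 W/m²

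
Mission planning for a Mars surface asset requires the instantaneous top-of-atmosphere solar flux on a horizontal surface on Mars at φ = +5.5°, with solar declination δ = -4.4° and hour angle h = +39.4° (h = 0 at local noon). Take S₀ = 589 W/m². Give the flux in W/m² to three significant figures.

447 W/m²

cos θ_z = sin φ sin δ + cos φ cos δ cos h = -0.007353 + 0.766909 = 0.759556.
Flux = S₀ · cos θ_z = 589 × 0.759556 = 447.4 W/m².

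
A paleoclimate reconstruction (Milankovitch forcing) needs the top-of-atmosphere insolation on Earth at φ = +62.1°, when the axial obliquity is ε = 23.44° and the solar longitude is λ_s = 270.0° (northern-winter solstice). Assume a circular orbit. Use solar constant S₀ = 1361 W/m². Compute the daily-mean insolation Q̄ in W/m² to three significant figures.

Q̄ ≈ 13.6 W/m²

Solar declination: sin δ = sin ε · sin λ_s = sin 23.44° × sin 270.0° = -0.39779, so δ = -23.440°.
cos H₀ = −tan(+62.1°) tan(-23.440°) = 0.8189, H₀ = 0.6114 rad.
Bracket: H₀ sin φ sin δ + cos φ cos δ sin H₀ = 0.6114×0.88377×-0.39779 + 0.46793×0.91748×0.57398 = -0.214941 + 0.246419 = 0.031478.
Q̄ = (S₀/π) × [bracket] = (1361/π) × 0.031478 = 13.64 W/m².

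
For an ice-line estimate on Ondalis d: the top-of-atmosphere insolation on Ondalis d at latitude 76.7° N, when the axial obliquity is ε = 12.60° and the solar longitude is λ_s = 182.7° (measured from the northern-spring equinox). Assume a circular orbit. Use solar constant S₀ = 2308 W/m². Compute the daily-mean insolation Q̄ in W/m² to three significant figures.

Q̄ ≈ 158 W/m²

Solar declination: sin δ = sin ε · sin λ_s = sin 12.60° × sin 182.7° = -0.01028, so δ = -0.589°.
cos H₀ = −tan(+76.7°) tan(-0.589°) = 0.0435, H₀ = 1.5273 rad.
Bracket: H₀ sin φ sin δ + cos φ cos δ sin H₀ = 1.5273×0.97318×-0.01028 + 0.23005×0.99995×0.99905 = -0.015280 + 0.229820 = 0.214540.
Q̄ = (S₀/π) × [bracket] = (2308/π) × 0.214540 = 157.6 W/m².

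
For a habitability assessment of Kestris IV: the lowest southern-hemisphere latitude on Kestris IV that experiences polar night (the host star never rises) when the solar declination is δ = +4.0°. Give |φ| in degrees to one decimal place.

Polar night requires cos H₀ = −tan φ tan δ ≥ 1, i.e. tan φ tan δ ≤ −1.
The boundary is |tan φ| · |tan δ| = 1, so |φ| = 90° − |δ| = 90° − 4.0° = 86.0° in the southern hemisphere.

|φ| = 86.0°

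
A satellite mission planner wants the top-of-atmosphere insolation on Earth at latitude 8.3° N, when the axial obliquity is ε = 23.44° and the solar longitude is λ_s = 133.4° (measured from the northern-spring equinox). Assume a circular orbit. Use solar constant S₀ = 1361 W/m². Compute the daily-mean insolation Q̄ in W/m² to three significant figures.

Q̄ ≈ 439 W/m²

Solar declination: sin δ = sin ε · sin λ_s = sin 23.44° × sin 133.4° = 0.28902, so δ = +16.799°.
cos H₀ = −tan(+8.3°) tan(+16.799°) = -0.0440, H₀ = 1.6149 rad.
Bracket: H₀ sin φ sin δ + cos φ cos δ sin H₀ = 1.6149×0.14436×0.28902 + 0.98953×0.95732×0.99903 = 0.067378 + 0.946378 = 1.013756.
Q̄ = (S₀/π) × [bracket] = (1361/π) × 1.013756 = 439.2 W/m².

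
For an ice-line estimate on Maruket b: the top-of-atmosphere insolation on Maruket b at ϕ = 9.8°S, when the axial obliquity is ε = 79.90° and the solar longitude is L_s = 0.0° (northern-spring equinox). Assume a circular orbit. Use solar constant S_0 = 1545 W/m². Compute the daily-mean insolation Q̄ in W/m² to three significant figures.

Q̄ ≈ 485 W/m²

Solar declination: sin δ = sin ε · sin L_s = sin 79.90° × sin 0.0° = 0.00000, so δ = +0.000°.
cos h₀ = −tan(-9.8°) tan(+0.000°) = 0.0000, h₀ = 1.5708 rad.
Bracket: h₀ sin ϕ sin δ + cos ϕ cos δ sin h₀ = 1.5708×-0.17021×0.00000 + 0.98541×1.00000×1.00000 = -0.000000 + 0.985410 = 0.985410.
Q̄ = (S_0/π) × [bracket] = (1545/π) × 0.985410 = 484.6 W/m².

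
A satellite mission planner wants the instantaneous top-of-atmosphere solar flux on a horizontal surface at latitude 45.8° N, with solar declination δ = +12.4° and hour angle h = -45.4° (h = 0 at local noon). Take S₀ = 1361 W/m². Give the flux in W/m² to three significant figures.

860 W/m²

cos θ_z = sin φ sin δ + cos φ cos δ cos h = 0.153946 + 0.478097 = 0.632043.
Flux = S₀ · cos θ_z = 1361 × 0.632043 = 860.2 W/m².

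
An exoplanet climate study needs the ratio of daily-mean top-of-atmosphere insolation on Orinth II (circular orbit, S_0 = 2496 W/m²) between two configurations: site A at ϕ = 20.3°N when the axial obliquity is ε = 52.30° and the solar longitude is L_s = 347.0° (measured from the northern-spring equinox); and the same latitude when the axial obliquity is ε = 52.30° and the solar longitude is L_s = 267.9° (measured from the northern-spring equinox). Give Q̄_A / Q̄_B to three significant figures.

— Configuration A (ϕ=+20.3°):
Solar declination: sin δ = sin ε · sin L_s = sin 52.30° × sin 347.0° = -0.17799, so δ = -10.253°.
cos h₀ = −tan(+20.3°) tan(-10.253°) = 0.0669, h₀ = 1.5038 rad.
Bracket: h₀ sin ϕ sin δ + cos ϕ cos δ sin h₀ = 1.5038×0.34694×-0.17799 + 0.93789×0.98403×0.99776 = -0.092862 + 0.920845 = 0.827983.
Q̄ = (S_0/π) × [bracket] = (2496/π) × 0.827983 = 657.83 W/m².
— Configuration B (ϕ=+20.3°):
Solar declination: sin δ = sin ε · sin L_s = sin 52.30° × sin 267.9° = -0.79069, so δ = -52.250°.
cos h₀ = −tan(+20.3°) tan(-52.250°) = 0.4778, h₀ = 1.0727 rad.
Bracket: h₀ sin ϕ sin δ + cos ϕ cos δ sin h₀ = 1.0727×0.34694×-0.79069 + 0.93789×0.61221×0.87850 = -0.294265 + 0.504422 = 0.210157.
Q̄ = (S_0/π) × [bracket] = (2496/π) × 0.210157 = 166.97 W/m².
Ratio Q̄_A / Q̄_B = 657.83 / 166.97 = 3.940.

Q̄_A / Q̄_B ≈ 3.94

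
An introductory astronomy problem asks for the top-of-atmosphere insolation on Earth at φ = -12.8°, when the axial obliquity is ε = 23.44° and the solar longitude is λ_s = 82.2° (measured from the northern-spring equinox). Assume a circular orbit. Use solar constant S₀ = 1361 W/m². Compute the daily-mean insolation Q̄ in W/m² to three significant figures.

Q̄ ≈ 331 W/m²

Solar declination: sin δ = sin ε · sin λ_s = sin 23.44° × sin 82.2° = 0.39411, so δ = +23.210°.
cos H₀ = −tan(-12.8°) tan(+23.210°) = 0.0974, H₀ = 1.4732 rad.
Bracket: H₀ sin φ sin δ + cos φ cos δ sin H₀ = 1.4732×-0.22155×0.39411 + 0.97515×0.91906×0.99524 = -0.128633 + 0.891955 = 0.763322.
Q̄ = (S₀/π) × [bracket] = (1361/π) × 0.763322 = 330.7 W/m².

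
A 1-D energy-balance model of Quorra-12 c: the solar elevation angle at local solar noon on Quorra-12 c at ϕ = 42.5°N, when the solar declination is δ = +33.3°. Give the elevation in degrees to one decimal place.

At local noon the hour angle is zero, so the zenith angle equals |ϕ − δ| = |+42.5° − (+33.300°)| = 9.200°.
Elevation = 90° − 9.200° = 80.8°.

80.8°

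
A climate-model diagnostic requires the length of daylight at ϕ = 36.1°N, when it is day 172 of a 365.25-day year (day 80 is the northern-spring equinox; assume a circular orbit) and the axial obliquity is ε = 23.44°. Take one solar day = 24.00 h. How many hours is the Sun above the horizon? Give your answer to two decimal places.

14.46 h

Solar longitude: L_s = 360° × (172 − 80)/365.25 = 90.678°.
sin δ = sin 23.44° × sin 90.678° = 0.39776, so δ = +23.438°.
cos h₀ = −tan ϕ · tan δ = −tan(+36.1°) × tan(+23.438°) = -0.3161, so h₀ = 1.8925 rad = 108.43°.
Daylight = 2h₀/(2π) × 24.00 h = (1.8925/π) × 24.00 = 14.46 h.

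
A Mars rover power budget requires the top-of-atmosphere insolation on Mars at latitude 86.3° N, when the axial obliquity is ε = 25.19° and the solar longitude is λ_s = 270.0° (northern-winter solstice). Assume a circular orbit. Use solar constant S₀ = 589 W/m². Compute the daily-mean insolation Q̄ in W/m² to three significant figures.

Solar declination: sin δ = sin ε · sin λ_s = sin 25.19° × sin 270.0° = -0.42562, so δ = -25.190°.
cos H₀ = −tan(+86.3°) tan(-25.190°) = 7.2734 ≥ 1 ⇒ polar night, H₀ = 0 and Q̄ = 0.

Q̄ ≈ 0.00 W/m²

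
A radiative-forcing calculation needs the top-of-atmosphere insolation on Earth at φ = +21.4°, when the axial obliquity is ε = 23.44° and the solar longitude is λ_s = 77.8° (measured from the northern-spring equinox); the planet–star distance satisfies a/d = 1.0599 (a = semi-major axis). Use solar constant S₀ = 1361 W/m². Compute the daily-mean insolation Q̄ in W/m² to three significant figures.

Solar declination: sin δ = sin ε · sin λ_s = sin 23.44° × sin 77.8° = 0.38880, so δ = +22.880°.
cos H₀ = −tan(+21.4°) tan(+22.880°) = -0.1654, H₀ = 1.7369 rad.
Bracket: H₀ sin φ sin δ + cos φ cos δ sin H₀ = 1.7369×0.36488×0.38880 + 0.93106×0.92132×0.98623 = 0.246406 + 0.845992 = 1.092398.
Inverse-square distance factor (a/d)² = 1.0599² = 1.123388.
Q̄ = (S₀/π) × 1.123388 × [bracket] = (1361/π) × 1.123388 × 1.092398 = 531.6 W/m².

Q̄ ≈ 532 W/m²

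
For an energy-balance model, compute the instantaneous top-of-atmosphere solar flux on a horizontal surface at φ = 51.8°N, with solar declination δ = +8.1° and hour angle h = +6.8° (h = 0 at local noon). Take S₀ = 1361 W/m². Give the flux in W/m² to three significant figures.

978 W/m²

cos θ_z = sin φ sin δ + cos φ cos δ cos h = 0.110728 + 0.607932 = 0.718660.
Flux = S₀ · cos θ_z = 1361 × 0.718660 = 978.1 W/m².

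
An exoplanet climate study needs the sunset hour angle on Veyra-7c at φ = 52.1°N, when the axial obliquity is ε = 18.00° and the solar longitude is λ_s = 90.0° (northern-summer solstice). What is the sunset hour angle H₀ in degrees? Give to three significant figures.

H₀ = 115°

Solar declination: sin δ = sin ε · sin λ_s = sin 18.00° × sin 90.0° = 0.30902, so δ = +18.000°.
cos H₀ = −tan φ · tan δ = −tan(+52.1°) × tan(+18.000°) = -0.4174, so H₀ = 2.0014 rad = 114.67°.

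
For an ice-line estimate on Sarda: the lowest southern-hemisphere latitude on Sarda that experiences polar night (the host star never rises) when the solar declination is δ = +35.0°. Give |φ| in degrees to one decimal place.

Polar night requires cos H₀ = −tan φ tan δ ≥ 1, i.e. tan φ tan δ ≤ −1.
The boundary is |tan φ| · |tan δ| = 1, so |φ| = 90° − |δ| = 90° − 35.0° = 55.0° in the southern hemisphere.

|φ| = 55.0°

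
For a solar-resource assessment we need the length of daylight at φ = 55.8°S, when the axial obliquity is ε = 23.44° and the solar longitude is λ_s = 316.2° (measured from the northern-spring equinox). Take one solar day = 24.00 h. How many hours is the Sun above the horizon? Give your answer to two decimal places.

Solar declination: sin δ = sin ε · sin λ_s = sin 23.44° × sin 316.2° = -0.27533, so δ = -15.981°.
cos H₀ = −tan φ · tan δ = −tan(-55.8°) × tan(-15.981°) = -0.4214, so H₀ = 2.0058 rad = 114.92°.
Daylight = 2H₀/(2π) × 24.00 h = (2.0058/π) × 24.00 = 15.32 h.

15.32 h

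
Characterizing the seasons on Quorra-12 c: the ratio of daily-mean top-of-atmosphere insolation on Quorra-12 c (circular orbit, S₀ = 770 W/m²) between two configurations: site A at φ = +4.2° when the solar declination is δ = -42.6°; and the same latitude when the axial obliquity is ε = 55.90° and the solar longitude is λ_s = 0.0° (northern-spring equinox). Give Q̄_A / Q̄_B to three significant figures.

— Configuration A (φ=+4.2°):
cos H₀ = −tan(+4.2°) tan(-42.600°) = 0.0675, H₀ = 1.5032 rad.
Bracket: H₀ sin φ sin δ + cos φ cos δ sin H₀ = 1.5032×0.07324×-0.67688 + 0.99731×0.73610×0.99772 = -0.074521 + 0.732446 = 0.657925.
Q̄ = (S₀/π) × [bracket] = (770/π) × 0.657925 = 161.26 W/m².
— Configuration B (φ=+4.2°):
Solar declination: sin δ = sin ε · sin λ_s = sin 55.90° × sin 0.0° = 0.00000, so δ = +0.000°.
cos H₀ = −tan(+4.2°) tan(+0.000°) = -0.0000, H₀ = 1.5708 rad.
Bracket: H₀ sin φ sin δ + cos φ cos δ sin H₀ = 1.5708×0.07324×0.00000 + 0.99731×1.00000×1.00000 = 0.000000 + 0.997310 = 0.997310.
Q̄ = (S₀/π) × [bracket] = (770/π) × 0.997310 = 244.44 W/m².
Ratio Q̄_A / Q̄_B = 161.26 / 244.44 = 0.6597.

Q̄_A / Q̄_B ≈ 0.660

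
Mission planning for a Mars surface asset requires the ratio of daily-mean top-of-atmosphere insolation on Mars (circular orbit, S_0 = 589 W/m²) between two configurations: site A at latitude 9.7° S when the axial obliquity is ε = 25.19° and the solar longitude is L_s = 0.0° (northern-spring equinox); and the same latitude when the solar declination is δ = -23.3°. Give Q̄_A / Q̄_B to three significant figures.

Q̄_A / Q̄_B ≈ 0.974

— Configuration A (ϕ=-9.7°):
Solar declination: sin δ = sin ε · sin L_s = sin 25.19° × sin 0.0° = 0.00000, so δ = +0.000°.
cos h₀ = −tan(-9.7°) tan(+0.000°) = 0.0000, h₀ = 1.5708 rad.
Bracket: h₀ sin ϕ sin δ + cos ϕ cos δ sin h₀ = 1.5708×-0.16849×0.00000 + 0.98570×1.00000×1.00000 = -0.000000 + 0.985700 = 0.985700.
Q̄ = (S_0/π) × [bracket] = (589/π) × 0.985700 = 184.80 W/m².
— Configuration B (ϕ=-9.7°):
cos h₀ = −tan(-9.7°) tan(-23.300°) = -0.0736, h₀ = 1.6445 rad.
Bracket: h₀ sin ϕ sin δ + cos ϕ cos δ sin h₀ = 1.6445×-0.16849×-0.39555 + 0.98570×0.91845×0.99729 = 0.109600 + 0.902863 = 1.012463.
Q̄ = (S_0/π) × [bracket] = (589/π) × 1.012463 = 189.82 W/m².
Ratio Q̄_A / Q̄_B = 184.80 / 189.82 = 0.9736.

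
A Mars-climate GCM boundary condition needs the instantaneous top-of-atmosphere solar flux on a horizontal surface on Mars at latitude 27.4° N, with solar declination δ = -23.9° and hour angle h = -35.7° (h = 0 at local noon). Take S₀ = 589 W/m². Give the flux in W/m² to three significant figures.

278 W/m²

cos θ_z = sin φ sin δ + cos φ cos δ cos h = -0.186446 + 0.659159 = 0.472713.
Flux = S₀ · cos θ_z = 589 × 0.472713 = 278.4 W/m².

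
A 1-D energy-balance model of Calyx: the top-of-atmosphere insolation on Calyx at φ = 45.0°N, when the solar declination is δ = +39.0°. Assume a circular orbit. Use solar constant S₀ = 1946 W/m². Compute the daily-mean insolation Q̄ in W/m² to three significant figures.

cos H₀ = −tan(+45.0°) tan(+39.000°) = -0.8098, H₀ = 2.5146 rad.
Bracket: H₀ sin φ sin δ + cos φ cos δ sin H₀ = 2.5146×0.70711×0.62932 + 0.70711×0.77715×0.58673 = 1.118993 + 0.322426 = 1.441419.
Q̄ = (S₀/π) × [bracket] = (1946/π) × 1.441419 = 892.9 W/m².

Q̄ ≈ 893 W/m²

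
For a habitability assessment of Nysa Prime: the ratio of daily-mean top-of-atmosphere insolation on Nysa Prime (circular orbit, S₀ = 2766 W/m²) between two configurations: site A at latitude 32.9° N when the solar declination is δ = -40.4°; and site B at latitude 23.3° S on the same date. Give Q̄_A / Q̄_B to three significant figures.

Q̄_A / Q̄_B ≈ 0.162

— Configuration A (φ=+32.9°):
cos H₀ = −tan(+32.9°) tan(-40.400°) = 0.5506, H₀ = 0.9877 rad.
Bracket: H₀ sin φ sin δ + cos φ cos δ sin H₀ = 0.9877×0.54317×-0.64812 + 0.83962×0.76154×0.83478 = -0.347709 + 0.533762 = 0.186053.
Q̄ = (S₀/π) × [bracket] = (2766/π) × 0.186053 = 163.81 W/m².
— Configuration B (φ=-23.3°):
cos H₀ = −tan(-23.3°) tan(-40.400°) = -0.3665, H₀ = 1.9461 rad.
Bracket: H₀ sin φ sin δ + cos φ cos δ sin H₀ = 1.9461×-0.39555×-0.64812 + 0.91845×0.76154×0.93041 = 0.498910 + 0.650763 = 1.149673.
Q̄ = (S₀/π) × [bracket] = (2766/π) × 1.149673 = 1012.2 W/m².
Ratio Q̄_A / Q̄_B = 163.81 / 1012.2 = 0.1618.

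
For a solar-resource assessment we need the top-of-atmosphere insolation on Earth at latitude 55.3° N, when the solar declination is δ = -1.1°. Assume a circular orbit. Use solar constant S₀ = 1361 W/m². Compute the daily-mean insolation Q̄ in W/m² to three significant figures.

Q̄ ≈ 236 W/m²

cos H₀ = −tan(+55.3°) tan(-1.100°) = 0.0277, H₀ = 1.5431 rad.
Bracket: H₀ sin φ sin δ + cos φ cos δ sin H₀ = 1.5431×0.82214×-0.01920 + 0.56928×0.99982×0.99962 = -0.024358 + 0.568961 = 0.544603.
Q̄ = (S₀/π) × [bracket] = (1361/π) × 0.544603 = 235.9 W/m².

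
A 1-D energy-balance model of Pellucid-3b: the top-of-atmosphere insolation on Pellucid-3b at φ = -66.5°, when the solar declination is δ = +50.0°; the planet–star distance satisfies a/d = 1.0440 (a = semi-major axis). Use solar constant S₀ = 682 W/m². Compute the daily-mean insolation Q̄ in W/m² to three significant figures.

cos H₀ = −tan(-66.5°) tan(+50.000°) = 2.7408 ≥ 1 ⇒ polar night, H₀ = 0 and Q̄ = 0.
Inverse-square distance factor (a/d)² = 1.0440² = 1.089936.

Q̄ ≈ 0.00 W/m²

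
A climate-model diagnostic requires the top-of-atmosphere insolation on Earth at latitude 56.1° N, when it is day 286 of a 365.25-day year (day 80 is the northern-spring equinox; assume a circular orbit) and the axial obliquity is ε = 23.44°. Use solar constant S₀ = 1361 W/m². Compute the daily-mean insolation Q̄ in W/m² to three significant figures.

Q̄ ≈ 157 W/m²

Solar longitude: λ_s = 360° × (286 − 80)/365.25 = 203.039°.
sin δ = sin 23.44° × sin 203.039° = -0.15568, so δ = -8.956°.
cos H₀ = −tan(+56.1°) tan(-8.956°) = 0.2345, H₀ = 1.3341 rad.
Bracket: H₀ sin φ sin δ + cos φ cos δ sin H₀ = 1.3341×0.83001×-0.15568 + 0.55775×0.98781×0.97211 = -0.172387 + 0.535585 = 0.363198.
Q̄ = (S₀/π) × [bracket] = (1361/π) × 0.363198 = 157.3 W/m².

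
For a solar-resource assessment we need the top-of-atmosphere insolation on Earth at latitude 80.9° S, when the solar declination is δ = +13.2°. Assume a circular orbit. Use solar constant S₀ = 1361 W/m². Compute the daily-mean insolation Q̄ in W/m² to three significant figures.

Q̄ ≈ 0.00 W/m²

cos H₀ = −tan(-80.9°) tan(+13.200°) = 1.4643 ≥ 1 ⇒ polar night, H₀ = 0 and Q̄ = 0.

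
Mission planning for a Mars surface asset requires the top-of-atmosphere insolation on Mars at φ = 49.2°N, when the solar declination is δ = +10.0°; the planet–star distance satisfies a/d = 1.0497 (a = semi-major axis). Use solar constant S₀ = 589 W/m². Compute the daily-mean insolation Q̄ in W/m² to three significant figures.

cos H₀ = −tan(+49.2°) tan(+10.000°) = -0.2043, H₀ = 1.7765 rad.
Bracket: H₀ sin φ sin δ + cos φ cos δ sin H₀ = 1.7765×0.75700×0.17365 + 0.65342×0.98481×0.97891 = 0.233526 + 0.629923 = 0.863449.
Inverse-square distance factor (a/d)² = 1.0497² = 1.101870.
Q̄ = (S₀/π) × 1.101870 × [bracket] = (589/π) × 1.101870 × 0.863449 = 178.4 W/m².

Q̄ ≈ 178 W/m²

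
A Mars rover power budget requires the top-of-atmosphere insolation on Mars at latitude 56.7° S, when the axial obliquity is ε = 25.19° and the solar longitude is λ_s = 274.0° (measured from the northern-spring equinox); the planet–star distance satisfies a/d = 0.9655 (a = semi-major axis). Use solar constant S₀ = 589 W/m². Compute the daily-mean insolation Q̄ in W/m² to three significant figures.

Solar declination: sin δ = sin ε · sin λ_s = sin 25.19° × sin 274.0° = -0.42458, so δ = -25.124°.
cos H₀ = −tan(-56.7°) tan(-25.124°) = -0.7139, H₀ = 2.3659 rad.
Bracket: H₀ sin φ sin δ + cos φ cos δ sin H₀ = 2.3659×-0.83581×-0.42458 + 0.54902×0.90539×0.70023 = 0.839583 + 0.348068 = 1.187651.
Inverse-square distance factor (a/d)² = 0.9655² = 0.932190.
Q̄ = (S₀/π) × 0.932190 × [bracket] = (589/π) × 0.932190 × 1.187651 = 207.6 W/m².

Q̄ ≈ 208 W/m²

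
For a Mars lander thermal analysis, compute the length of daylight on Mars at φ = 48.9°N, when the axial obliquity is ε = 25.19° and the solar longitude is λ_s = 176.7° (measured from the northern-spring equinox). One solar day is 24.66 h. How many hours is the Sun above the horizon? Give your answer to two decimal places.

Solar declination: sin δ = sin ε · sin λ_s = sin 25.19° × sin 176.7° = 0.02450, so δ = +1.404°.
cos H₀ = −tan φ · tan δ = −tan(+48.9°) × tan(+1.404°) = -0.0281, so H₀ = 1.5989 rad = 91.61°.
Daylight = 2H₀/(2π) × 24.66 h = (1.5989/π) × 24.66 = 12.55 h.

12.55 h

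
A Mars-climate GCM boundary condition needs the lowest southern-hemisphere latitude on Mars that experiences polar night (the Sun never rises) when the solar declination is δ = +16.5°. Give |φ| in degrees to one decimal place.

Polar night requires cos H₀ = −tan φ tan δ ≥ 1, i.e. tan φ tan δ ≤ −1.
The boundary is |tan φ| · |tan δ| = 1, so |φ| = 90° − |δ| = 90° − 16.5° = 73.5° in the southern hemisphere.

|φ| = 73.5°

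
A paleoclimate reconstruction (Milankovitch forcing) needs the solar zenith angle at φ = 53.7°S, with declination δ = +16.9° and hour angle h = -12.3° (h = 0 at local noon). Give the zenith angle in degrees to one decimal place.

cos θ_z = sin φ sin δ + cos φ cos δ cos h = -0.234285 + 0.553444 = 0.319159.
θ_z = arccos(0.319159) = 71.4°.

θ_z = 71.4°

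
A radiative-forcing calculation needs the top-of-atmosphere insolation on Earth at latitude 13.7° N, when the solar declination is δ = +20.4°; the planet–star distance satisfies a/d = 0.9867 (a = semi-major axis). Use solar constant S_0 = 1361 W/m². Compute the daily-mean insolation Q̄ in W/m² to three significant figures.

cos h₀ = −tan(+13.7°) tan(+20.400°) = -0.0907, h₀ = 1.6616 rad.
Bracket: h₀ sin ϕ sin δ + cos ϕ cos δ sin h₀ = 1.6616×0.23684×0.34857 + 0.97155×0.93728×0.99588 = 0.137174 + 0.906863 = 1.044037.
Inverse-square distance factor (a/d)² = 0.9867² = 0.973577.
Q̄ = (S_0/π) × 0.973577 × [bracket] = (1361/π) × 0.973577 × 1.044037 = 440.3 W/m².

Q̄ ≈ 440 W/m²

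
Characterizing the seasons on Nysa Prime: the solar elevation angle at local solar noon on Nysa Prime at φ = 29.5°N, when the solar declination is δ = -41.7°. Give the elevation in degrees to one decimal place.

18.8°

At local noon the hour angle is zero, so the zenith angle equals |φ − δ| = |+29.5° − (-41.700°)| = 71.200°.
Elevation = 90° − 71.200° = 18.8°.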